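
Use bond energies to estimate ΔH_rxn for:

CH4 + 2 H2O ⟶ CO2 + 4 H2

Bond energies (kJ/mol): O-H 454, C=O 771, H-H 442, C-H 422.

Bonds broken (reactants):
  C-H: 4 × 422 = 1688
  O-H: 4 × 454 = 1816
  Σ(broken) = 3504 kJ
Bonds formed (products):
  C=O: 2 × 771 = 1542
  H-H: 4 × 442 = 1768
  Σ(formed) = 3310 kJ
ΔH = Σ(broken) − Σ(formed) = 3504 − 3310 = +194 kJ

ΔH ≈ +194 kJ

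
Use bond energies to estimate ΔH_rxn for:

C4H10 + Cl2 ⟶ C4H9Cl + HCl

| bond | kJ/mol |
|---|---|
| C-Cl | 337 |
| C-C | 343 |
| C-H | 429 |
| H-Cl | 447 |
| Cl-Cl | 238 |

ΔH ≈ −117 kJ

Bonds broken (reactants):
  C-C: 3 × 343 = 1029
  C-H: 10 × 429 = 4290
  Cl-Cl: 1 × 238 = 238
  Σ(broken) = 5557 kJ
Bonds formed (products):
  C-C: 3 × 343 = 1029
  C-Cl: 1 × 337 = 337
  C-H: 9 × 429 = 3861
  H-Cl: 1 × 447 = 447
  Σ(formed) = 5674 kJ
ΔH = Σ(broken) − Σ(formed) = 5557 − 5674 = −117 kJ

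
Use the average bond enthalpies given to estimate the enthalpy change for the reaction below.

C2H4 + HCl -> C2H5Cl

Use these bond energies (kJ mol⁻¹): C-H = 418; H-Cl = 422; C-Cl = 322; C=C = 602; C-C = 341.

ΔH ≈ −57 kJ

Bonds broken (reactants):
  C-H: 4 × 418 = 1672
  C=C: 1 × 602 = 602
  H-Cl: 1 × 422 = 422
  Σ(broken) = 2696 kJ
Bonds formed (products):
  C-C: 1 × 341 = 341
  C-Cl: 1 × 322 = 322
  C-H: 5 × 418 = 2090
  Σ(formed) = 2753 kJ
ΔH = Σ(broken) − Σ(formed) = 2696 − 2753 = −57 kJ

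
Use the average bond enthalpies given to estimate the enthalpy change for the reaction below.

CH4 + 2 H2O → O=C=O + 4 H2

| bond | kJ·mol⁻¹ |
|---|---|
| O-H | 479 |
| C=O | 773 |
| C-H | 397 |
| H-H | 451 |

ΔH ≈ +154 kJ

Bonds broken (reactants):
  C-H: 4 × 397 = 1588
  O-H: 4 × 479 = 1916
  Σ(broken) = 3504 kJ
Bonds formed (products):
  C=O: 2 × 773 = 1546
  H-H: 4 × 451 = 1804
  Σ(formed) = 3350 kJ
ΔH = Σ(broken) − Σ(formed) = 3504 − 3350 = +154 kJ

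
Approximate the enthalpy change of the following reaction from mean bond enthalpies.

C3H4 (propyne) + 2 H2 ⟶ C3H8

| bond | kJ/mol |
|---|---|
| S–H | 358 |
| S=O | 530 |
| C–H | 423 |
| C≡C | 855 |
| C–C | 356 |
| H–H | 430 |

ΔH ≈ −333 kJ

Bonds broken (reactants):
  C≡C: 1 × 855 = 855
  C–C: 1 × 356 = 356
  C–H: 4 × 423 = 1692
  H–H: 2 × 430 = 860
  Σ(broken) = 3763 kJ
Bonds formed (products):
  C–C: 2 × 356 = 712
  C–H: 8 × 423 = 3384
  Σ(formed) = 4096 kJ
ΔH = Σ(broken) − Σ(formed) = 3763 − 4096 = −333 kJ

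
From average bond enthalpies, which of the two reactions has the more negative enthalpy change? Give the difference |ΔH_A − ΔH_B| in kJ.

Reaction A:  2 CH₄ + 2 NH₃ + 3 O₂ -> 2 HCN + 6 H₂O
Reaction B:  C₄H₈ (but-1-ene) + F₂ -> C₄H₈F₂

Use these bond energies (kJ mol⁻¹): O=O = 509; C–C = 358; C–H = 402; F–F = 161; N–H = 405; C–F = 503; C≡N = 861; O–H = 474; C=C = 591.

Reaction A, by 429 kJ

Reaction A:
  Bonds broken (reactants):
    C–H: 8 × 402 = 3216
    N–H: 6 × 405 = 2430
    O=O: 3 × 509 = 1527
    Σ(broken) = 7173 kJ
  Bonds formed (products):
    C≡N: 2 × 861 = 1722
    C–H: 2 × 402 = 804
    O–H: 12 × 474 = 5688
    Σ(formed) = 8214 kJ
  ΔH_A = 7173 − 8214 = −1041 kJ
Reaction B:
  Bonds broken (reactants):
    C–C: 2 × 358 = 716
    C–H: 8 × 402 = 3216
    C=C: 1 × 591 = 591
    F–F: 1 × 161 = 161
    Σ(broken) = 4684 kJ
  Bonds formed (products):
    C–C: 3 × 358 = 1074
    C–F: 2 × 503 = 1006
    C–H: 8 × 402 = 3216
    Σ(formed) = 5296 kJ
  ΔH_B = 4684 − 5296 = −612 kJ
ΔH_A − ΔH_B = −429 kJ, so reaction A has the more negative ΔH; |ΔH_A − ΔH_B| = 429 kJ.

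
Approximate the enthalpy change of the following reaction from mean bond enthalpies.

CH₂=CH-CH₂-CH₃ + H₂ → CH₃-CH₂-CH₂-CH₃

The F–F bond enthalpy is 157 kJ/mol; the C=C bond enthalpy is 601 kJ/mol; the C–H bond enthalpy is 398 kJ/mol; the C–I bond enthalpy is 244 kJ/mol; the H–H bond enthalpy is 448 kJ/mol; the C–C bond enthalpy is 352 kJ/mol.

ΔH ≈ −99 kJ

Bonds broken (reactants):
  C–C: 2 × 352 = 704
  C–H: 8 × 398 = 3184
  C=C: 1 × 601 = 601
  H–H: 1 × 448 = 448
  Σ(broken) = 4937 kJ
Bonds formed (products):
  C–C: 3 × 352 = 1056
  C–H: 10 × 398 = 3980
  Σ(formed) = 5036 kJ
ΔH = Σ(broken) − Σ(formed) = 4937 − 5036 = −99 kJ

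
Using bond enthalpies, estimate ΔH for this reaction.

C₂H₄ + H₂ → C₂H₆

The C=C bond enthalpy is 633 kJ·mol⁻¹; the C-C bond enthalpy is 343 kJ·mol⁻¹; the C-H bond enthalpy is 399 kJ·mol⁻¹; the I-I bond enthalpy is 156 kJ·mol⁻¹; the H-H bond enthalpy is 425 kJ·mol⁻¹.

Bonds broken (reactants):
  C-H: 4 × 399 = 1596
  C=C: 1 × 633 = 633
  H-H: 1 × 425 = 425
  Σ(broken) = 2654 kJ
Bonds formed (products):
  C-C: 1 × 343 = 343
  C-H: 6 × 399 = 2394
  Σ(formed) = 2737 kJ
ΔH = Σ(broken) − Σ(formed) = 2654 − 2737 = −83 kJ

ΔH ≈ −83 kJ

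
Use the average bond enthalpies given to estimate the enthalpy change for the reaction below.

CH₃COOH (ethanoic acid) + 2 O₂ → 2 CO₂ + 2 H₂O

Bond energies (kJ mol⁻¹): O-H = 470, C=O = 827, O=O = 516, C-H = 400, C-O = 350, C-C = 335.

ΔH ≈ −974 kJ

Bonds broken (reactants):
  C-C: 1 × 335 = 335
  C-H: 3 × 400 = 1200
  C-O: 1 × 350 = 350
  C=O: 1 × 827 = 827
  O-H: 1 × 470 = 470
  O=O: 2 × 516 = 1032
  Σ(broken) = 4214 kJ
Bonds formed (products):
  C=O: 4 × 827 = 3308
  O-H: 4 × 470 = 1880
  Σ(formed) = 5188 kJ
ΔH = Σ(broken) − Σ(formed) = 4214 − 5188 = −974 kJ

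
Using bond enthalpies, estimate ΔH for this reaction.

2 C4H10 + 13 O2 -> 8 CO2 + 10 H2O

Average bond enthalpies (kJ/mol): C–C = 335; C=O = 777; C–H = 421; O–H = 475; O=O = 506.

ΔH ≈ −4924 kJ

Bonds broken (reactants):
  C–C: 6 × 335 = 2010
  C–H: 20 × 421 = 8420
  O=O: 13 × 506 = 6578
  Σ(broken) = 17008 kJ
Bonds formed (products):
  C=O: 16 × 777 = 12432
  O–H: 20 × 475 = 9500
  Σ(formed) = 21932 kJ
ΔH = Σ(broken) − Σ(formed) = 17008 − 21932 = −4924 kJ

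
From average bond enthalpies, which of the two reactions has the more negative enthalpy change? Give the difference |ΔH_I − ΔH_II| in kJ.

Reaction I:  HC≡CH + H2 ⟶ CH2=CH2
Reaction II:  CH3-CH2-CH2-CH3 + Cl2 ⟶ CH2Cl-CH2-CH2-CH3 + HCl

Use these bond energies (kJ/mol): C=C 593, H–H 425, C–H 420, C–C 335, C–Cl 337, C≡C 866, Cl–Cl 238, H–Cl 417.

Reaction I, by 46 kJ

Reaction I:
  Bonds broken (reactants):
    C≡C: 1 × 866 = 866
    C–H: 2 × 420 = 840
    H–H: 1 × 425 = 425
    Σ(broken) = 2131 kJ
  Bonds formed (products):
    C–H: 4 × 420 = 1680
    C=C: 1 × 593 = 593
    Σ(formed) = 2273 kJ
  ΔH_I = 2131 − 2273 = −142 kJ
Reaction II:
  Bonds broken (reactants):
    C–C: 3 × 335 = 1005
    C–H: 10 × 420 = 4200
    Cl–Cl: 1 × 238 = 238
    Σ(broken) = 5443 kJ
  Bonds formed (products):
    C–C: 3 × 335 = 1005
    C–Cl: 1 × 337 = 337
    C–H: 9 × 420 = 3780
    H–Cl: 1 × 417 = 417
    Σ(formed) = 5539 kJ
  ΔH_II = 5443 − 5539 = −96 kJ
ΔH_I − ΔH_II = −46 kJ, so reaction I has the more negative ΔH; |ΔH_I − ΔH_II| = 46 kJ.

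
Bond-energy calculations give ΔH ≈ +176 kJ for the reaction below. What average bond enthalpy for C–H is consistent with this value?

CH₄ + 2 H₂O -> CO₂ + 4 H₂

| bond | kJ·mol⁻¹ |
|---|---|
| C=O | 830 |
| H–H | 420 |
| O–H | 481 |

D(C–H) ≈ 398 kJ/mol

Let D be the C–H bond energy.
Σ(broken) = 4×D + 4×481 = 1924 + 4D
Σ(formed) = 2×830 + 4×420 = 3340
ΔH = Σ(broken) − Σ(formed) = (1924 + 4D) − (3340) = −1416 + 4D
Setting this equal to +176 kJ gives 4D = 1592, so D = 398 kJ/mol.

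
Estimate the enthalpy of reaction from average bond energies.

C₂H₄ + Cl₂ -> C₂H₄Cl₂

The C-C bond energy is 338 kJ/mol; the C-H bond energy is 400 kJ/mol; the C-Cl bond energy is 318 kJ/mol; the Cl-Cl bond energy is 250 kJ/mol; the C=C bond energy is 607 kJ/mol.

ΔH ≈ −117 kJ

Bonds broken (reactants):
  C-H: 4 × 400 = 1600
  C=C: 1 × 607 = 607
  Cl-Cl: 1 × 250 = 250
  Σ(broken) = 2457 kJ
Bonds formed (products):
  C-C: 1 × 338 = 338
  C-Cl: 2 × 318 = 636
  C-H: 4 × 400 = 1600
  Σ(formed) = 2574 kJ
ΔH = Σ(broken) − Σ(formed) = 2457 − 2574 = −117 kJ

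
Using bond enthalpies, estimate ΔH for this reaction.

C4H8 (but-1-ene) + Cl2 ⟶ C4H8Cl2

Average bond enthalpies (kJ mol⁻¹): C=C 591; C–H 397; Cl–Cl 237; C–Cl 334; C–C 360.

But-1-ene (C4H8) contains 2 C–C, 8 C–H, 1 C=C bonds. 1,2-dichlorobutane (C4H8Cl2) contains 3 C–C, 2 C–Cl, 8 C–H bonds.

Bonds broken (reactants):
  C–C: 2 × 360 = 720
  C–H: 8 × 397 = 3176
  C=C: 1 × 591 = 591
  Cl–Cl: 1 × 237 = 237
  Σ(broken) = 4724 kJ
Bonds formed (products):
  C–C: 3 × 360 = 1080
  C–Cl: 2 × 334 = 668
  C–H: 8 × 397 = 3176
  Σ(formed) = 4924 kJ
ΔH = Σ(broken) − Σ(formed) = 4724 − 4924 = −200 kJ

ΔH ≈ −200 kJ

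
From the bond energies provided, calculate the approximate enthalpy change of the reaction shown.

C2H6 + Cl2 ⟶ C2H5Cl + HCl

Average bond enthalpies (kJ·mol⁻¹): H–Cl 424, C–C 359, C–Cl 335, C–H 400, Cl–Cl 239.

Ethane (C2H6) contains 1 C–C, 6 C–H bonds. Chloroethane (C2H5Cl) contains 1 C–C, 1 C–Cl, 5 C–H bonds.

Bonds broken (reactants):
  C–C: 1 × 359 = 359
  C–H: 6 × 400 = 2400
  Cl–Cl: 1 × 239 = 239
  Σ(broken) = 2998 kJ
Bonds formed (products):
  C–C: 1 × 359 = 359
  C–Cl: 1 × 335 = 335
  C–H: 5 × 400 = 2000
  H–Cl: 1 × 424 = 424
  Σ(formed) = 3118 kJ
ΔH = Σ(broken) − Σ(formed) = 2998 − 3118 = −120 kJ

ΔH ≈ −120 kJ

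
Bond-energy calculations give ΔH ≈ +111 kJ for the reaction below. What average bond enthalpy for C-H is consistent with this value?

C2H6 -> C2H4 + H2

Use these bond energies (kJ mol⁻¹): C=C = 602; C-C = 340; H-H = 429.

D(C-H) ≈ 401 kJ/mol

Let D be the C-H bond energy.
Σ(broken) = 1×340 + 6×D = 340 + 6D
Σ(formed) = 4×D + 1×602 + 1×429 = 1031 + 4D
ΔH = Σ(broken) − Σ(formed) = (340 + 6D) − (1031 + 4D) = −691 + 2D
Setting this equal to +111 kJ gives 2D = 802, so D = 401 kJ/mol.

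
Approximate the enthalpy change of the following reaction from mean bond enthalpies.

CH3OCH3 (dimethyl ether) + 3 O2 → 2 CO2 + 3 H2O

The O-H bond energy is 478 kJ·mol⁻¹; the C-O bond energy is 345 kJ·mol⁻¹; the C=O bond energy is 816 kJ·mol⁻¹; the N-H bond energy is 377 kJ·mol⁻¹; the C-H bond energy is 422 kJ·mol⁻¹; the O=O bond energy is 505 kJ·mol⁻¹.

Bonds broken (reactants):
  C-H: 6 × 422 = 2532
  C-O: 2 × 345 = 690
  O=O: 3 × 505 = 1515
  Σ(broken) = 4737 kJ
Bonds formed (products):
  C=O: 4 × 816 = 3264
  O-H: 6 × 478 = 2868
  Σ(formed) = 6132 kJ
ΔH = Σ(broken) − Σ(formed) = 4737 − 6132 = −1395 kJ

ΔH ≈ −1395 kJ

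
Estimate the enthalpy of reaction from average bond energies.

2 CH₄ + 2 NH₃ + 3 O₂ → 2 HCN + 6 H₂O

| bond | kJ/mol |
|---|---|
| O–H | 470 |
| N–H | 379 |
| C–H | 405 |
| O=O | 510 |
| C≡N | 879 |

ΔH ≈ −1164 kJ

Bonds broken (reactants):
  C–H: 8 × 405 = 3240
  N–H: 6 × 379 = 2274
  O=O: 3 × 510 = 1530
  Σ(broken) = 7044 kJ
Bonds formed (products):
  C≡N: 2 × 879 = 1758
  C–H: 2 × 405 = 810
  O–H: 12 × 470 = 5640
  Σ(formed) = 8208 kJ
ΔH = Σ(broken) − Σ(formed) = 7044 − 8208 = −1164 kJ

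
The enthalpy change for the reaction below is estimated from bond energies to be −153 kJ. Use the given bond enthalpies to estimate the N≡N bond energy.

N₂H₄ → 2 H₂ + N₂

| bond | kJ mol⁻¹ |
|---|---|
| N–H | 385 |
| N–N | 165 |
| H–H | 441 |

D(N≡N) ≈ 976 kJ/mol

Let D be the N≡N bond energy.
Σ(broken) = 4×385 + 1×165 = 1705
Σ(formed) = 2×441 + 1×D = 882 + D
ΔH = Σ(broken) − Σ(formed) = (1705) − (882 + D) = +823 − D
Setting this equal to −153 kJ gives D = 976 kJ/mol.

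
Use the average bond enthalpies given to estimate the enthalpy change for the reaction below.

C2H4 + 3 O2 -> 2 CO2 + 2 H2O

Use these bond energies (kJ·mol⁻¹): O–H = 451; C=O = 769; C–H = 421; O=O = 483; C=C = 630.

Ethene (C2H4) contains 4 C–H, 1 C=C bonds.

Bonds broken (reactants):
  C–H: 4 × 421 = 1684
  C=C: 1 × 630 = 630
  O=O: 3 × 483 = 1449
  Σ(broken) = 3763 kJ
Bonds formed (products):
  C=O: 4 × 769 = 3076
  O–H: 4 × 451 = 1804
  Σ(formed) = 4880 kJ
ΔH = Σ(broken) − Σ(formed) = 3763 − 4880 = −1117 kJ

ΔH ≈ −1117 kJ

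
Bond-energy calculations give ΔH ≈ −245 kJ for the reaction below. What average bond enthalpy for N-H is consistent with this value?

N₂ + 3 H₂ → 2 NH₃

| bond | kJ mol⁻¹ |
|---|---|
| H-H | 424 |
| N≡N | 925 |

D(N-H) ≈ 407 kJ/mol

Let D be the N-H bond energy.
Σ(broken) = 3×424 + 1×925 = 2197
Σ(formed) = 6×D = 6D
ΔH = Σ(broken) − Σ(formed) = (2197) − (6D) = +2197 − 6D
Setting this equal to −245 kJ gives 6D = 2442, so D = 407 kJ/mol.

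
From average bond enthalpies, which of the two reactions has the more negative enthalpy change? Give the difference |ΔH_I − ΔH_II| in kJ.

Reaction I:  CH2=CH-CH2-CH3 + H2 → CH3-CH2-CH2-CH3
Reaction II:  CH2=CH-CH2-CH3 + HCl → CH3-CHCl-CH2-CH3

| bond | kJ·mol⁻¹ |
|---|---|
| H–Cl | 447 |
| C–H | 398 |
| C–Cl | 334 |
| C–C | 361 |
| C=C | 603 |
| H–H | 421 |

Reaction I:
  Bonds broken (reactants):
    C–C: 2 × 361 = 722
    C–H: 8 × 398 = 3184
    C=C: 1 × 603 = 603
    H–H: 1 × 421 = 421
    Σ(broken) = 4930 kJ
  Bonds formed (products):
    C–C: 3 × 361 = 1083
    C–H: 10 × 398 = 3980
    Σ(formed) = 5063 kJ
  ΔH_I = 4930 − 5063 = −133 kJ
Reaction II:
  Bonds broken (reactants):
    C–C: 2 × 361 = 722
    C–H: 8 × 398 = 3184
    C=C: 1 × 603 = 603
    H–Cl: 1 × 447 = 447
    Σ(broken) = 4956 kJ
  Bonds formed (products):
    C–C: 3 × 361 = 1083
    C–Cl: 1 × 334 = 334
    C–H: 9 × 398 = 3582
    Σ(formed) = 4999 kJ
  ΔH_II = 4956 − 4999 = −43 kJ
ΔH_I − ΔH_II = −90 kJ, so reaction I has the more negative ΔH; |ΔH_I − ΔH_II| = 90 kJ.

Reaction I, by 90 kJ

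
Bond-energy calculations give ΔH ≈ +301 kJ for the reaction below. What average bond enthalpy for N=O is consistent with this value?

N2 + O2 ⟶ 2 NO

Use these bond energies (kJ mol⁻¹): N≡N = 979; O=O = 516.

D(N=O) ≈ 597 kJ/mol

Let D be the N=O bond energy.
Σ(broken) = 1×979 + 1×516 = 1495
Σ(formed) = 2×D = 2D
ΔH = Σ(broken) − Σ(formed) = (1495) − (2D) = +1495 − 2D
Setting this equal to +301 kJ gives 2D = 1194, so D = 597 kJ/mol.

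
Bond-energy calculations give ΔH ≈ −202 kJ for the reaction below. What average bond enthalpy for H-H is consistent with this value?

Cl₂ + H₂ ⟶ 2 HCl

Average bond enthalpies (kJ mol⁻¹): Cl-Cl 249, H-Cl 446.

Let D be the H-H bond energy.
Σ(broken) = 1×249 + 1×D = 249 + D
Σ(formed) = 2×446 = 892
ΔH = Σ(broken) − Σ(formed) = (249 + D) − (892) = −643 + D
Setting this equal to −202 kJ gives D = 441 kJ/mol.

D(H-H) ≈ 441 kJ/mol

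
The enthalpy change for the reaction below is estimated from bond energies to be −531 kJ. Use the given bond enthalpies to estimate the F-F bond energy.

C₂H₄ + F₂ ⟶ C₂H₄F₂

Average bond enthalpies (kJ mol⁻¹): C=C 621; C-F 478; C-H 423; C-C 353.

D(F-F) ≈ 157 kJ/mol

Let D be the F-F bond energy.
Σ(broken) = 4×423 + 1×621 + 1×D = 2313 + D
Σ(formed) = 1×353 + 2×478 + 4×423 = 3001
ΔH = Σ(broken) − Σ(formed) = (2313 + D) − (3001) = −688 + D
Setting this equal to −531 kJ gives D = 157 kJ/mol.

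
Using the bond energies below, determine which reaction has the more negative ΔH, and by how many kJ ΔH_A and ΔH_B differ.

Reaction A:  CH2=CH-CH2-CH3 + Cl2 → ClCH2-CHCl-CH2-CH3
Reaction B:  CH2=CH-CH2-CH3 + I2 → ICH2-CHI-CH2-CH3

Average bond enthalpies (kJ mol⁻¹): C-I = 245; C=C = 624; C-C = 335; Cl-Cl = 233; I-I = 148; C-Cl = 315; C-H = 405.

Reaction A, by 55 kJ

Reaction A:
  Bonds broken (reactants):
    C-C: 2 × 335 = 670
    C-H: 8 × 405 = 3240
    C=C: 1 × 624 = 624
    Cl-Cl: 1 × 233 = 233
    Σ(broken) = 4767 kJ
  Bonds formed (products):
    C-C: 3 × 335 = 1005
    C-Cl: 2 × 315 = 630
    C-H: 8 × 405 = 3240
    Σ(formed) = 4875 kJ
  ΔH_A = 4767 − 4875 = −108 kJ
Reaction B:
  Bonds broken (reactants):
    C-C: 2 × 335 = 670
    C-H: 8 × 405 = 3240
    C=C: 1 × 624 = 624
    I-I: 1 × 148 = 148
    Σ(broken) = 4682 kJ
  Bonds formed (products):
    C-C: 3 × 335 = 1005
    C-H: 8 × 405 = 3240
    C-I: 2 × 245 = 490
    Σ(formed) = 4735 kJ
  ΔH_B = 4682 − 4735 = −53 kJ
ΔH_A − ΔH_B = −55 kJ, so reaction A has the more negative ΔH; |ΔH_A − ΔH_B| = 55 kJ.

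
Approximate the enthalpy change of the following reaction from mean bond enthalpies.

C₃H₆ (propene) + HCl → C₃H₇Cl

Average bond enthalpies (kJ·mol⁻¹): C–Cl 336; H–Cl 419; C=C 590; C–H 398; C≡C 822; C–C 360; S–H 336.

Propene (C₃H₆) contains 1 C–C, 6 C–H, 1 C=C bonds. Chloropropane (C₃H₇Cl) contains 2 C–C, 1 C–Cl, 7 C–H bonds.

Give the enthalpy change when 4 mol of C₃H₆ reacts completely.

ΔH = −340 kJ

Bonds broken (reactants):
  C–C: 1 × 360 = 360
  C–H: 6 × 398 = 2388
  C=C: 1 × 590 = 590
  H–Cl: 1 × 419 = 419
  Σ(broken) = 3757 kJ
Bonds formed (products):
  C–C: 2 × 360 = 720
  C–Cl: 1 × 336 = 336
  C–H: 7 × 398 = 2786
  Σ(formed) = 3842 kJ
ΔH = Σ(broken) − Σ(formed) = 3757 − 3842 = −85 kJ
For 4× the reaction as written: 4 × (−85) = −340 kJ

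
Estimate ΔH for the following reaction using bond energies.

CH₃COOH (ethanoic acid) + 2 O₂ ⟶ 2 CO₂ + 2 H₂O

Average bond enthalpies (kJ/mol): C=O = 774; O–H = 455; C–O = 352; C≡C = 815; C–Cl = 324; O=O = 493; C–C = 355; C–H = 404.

Bonds broken (reactants):
  C–C: 1 × 355 = 355
  C–H: 3 × 404 = 1212
  C–O: 1 × 352 = 352
  C=O: 1 × 774 = 774
  O–H: 1 × 455 = 455
  O=O: 2 × 493 = 986
  Σ(broken) = 4134 kJ
Bonds formed (products):
  C=O: 4 × 774 = 3096
  O–H: 4 × 455 = 1820
  Σ(formed) = 4916 kJ
ΔH = Σ(broken) − Σ(formed) = 4134 − 4916 = −782 kJ

ΔH ≈ −782 kJ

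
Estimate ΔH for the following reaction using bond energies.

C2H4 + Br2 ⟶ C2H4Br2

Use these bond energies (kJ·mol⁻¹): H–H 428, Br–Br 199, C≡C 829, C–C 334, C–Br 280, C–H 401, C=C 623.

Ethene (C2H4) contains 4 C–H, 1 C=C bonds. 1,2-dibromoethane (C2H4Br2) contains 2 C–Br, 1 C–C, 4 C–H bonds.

ΔH ≈ −72 kJ

Bonds broken (reactants):
  Br–Br: 1 × 199 = 199
  C–H: 4 × 401 = 1604
  C=C: 1 × 623 = 623
  Σ(broken) = 2426 kJ
Bonds formed (products):
  C–Br: 2 × 280 = 560
  C–C: 1 × 334 = 334
  C–H: 4 × 401 = 1604
  Σ(formed) = 2498 kJ
ΔH = Σ(broken) − Σ(formed) = 2426 − 2498 = −72 kJ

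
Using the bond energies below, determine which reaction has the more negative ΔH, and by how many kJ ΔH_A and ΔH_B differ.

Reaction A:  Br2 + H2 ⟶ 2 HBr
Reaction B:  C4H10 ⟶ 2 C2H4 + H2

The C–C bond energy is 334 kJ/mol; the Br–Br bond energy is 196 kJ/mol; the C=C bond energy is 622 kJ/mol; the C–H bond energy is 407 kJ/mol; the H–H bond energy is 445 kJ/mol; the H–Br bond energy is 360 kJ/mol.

Reaction A, by 206 kJ

Reaction A:
  Bonds broken (reactants):
    Br–Br: 1 × 196 = 196
    H–H: 1 × 445 = 445
    Σ(broken) = 641 kJ
  Bonds formed (products):
    H–Br: 2 × 360 = 720
    Σ(formed) = 720 kJ
  ΔH_A = 641 − 720 = −79 kJ
Reaction B:
  Bonds broken (reactants):
    C–C: 3 × 334 = 1002
    C–H: 10 × 407 = 4070
    Σ(broken) = 5072 kJ
  Bonds formed (products):
    C–H: 8 × 407 = 3256
    C=C: 2 × 622 = 1244
    H–H: 1 × 445 = 445
    Σ(formed) = 4945 kJ
  ΔH_B = 5072 − 4945 = +127 kJ
ΔH_A − ΔH_B = −206 kJ, so reaction A has the more negative ΔH; |ΔH_A − ΔH_B| = 206 kJ.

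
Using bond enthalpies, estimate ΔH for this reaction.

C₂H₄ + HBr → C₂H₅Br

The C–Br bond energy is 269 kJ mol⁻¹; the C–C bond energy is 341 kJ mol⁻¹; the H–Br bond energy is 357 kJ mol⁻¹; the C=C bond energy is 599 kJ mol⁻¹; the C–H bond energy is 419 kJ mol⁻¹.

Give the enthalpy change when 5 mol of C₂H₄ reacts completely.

ΔH = −365 kJ

Bonds broken (reactants):
  C–H: 4 × 419 = 1676
  C=C: 1 × 599 = 599
  H–Br: 1 × 357 = 357
  Σ(broken) = 2632 kJ
Bonds formed (products):
  C–Br: 1 × 269 = 269
  C–C: 1 × 341 = 341
  C–H: 5 × 419 = 2095
  Σ(formed) = 2705 kJ
ΔH = Σ(broken) − Σ(formed) = 2632 − 2705 = −73 kJ
For 5× the reaction as written: 5 × (−73) = −365 kJ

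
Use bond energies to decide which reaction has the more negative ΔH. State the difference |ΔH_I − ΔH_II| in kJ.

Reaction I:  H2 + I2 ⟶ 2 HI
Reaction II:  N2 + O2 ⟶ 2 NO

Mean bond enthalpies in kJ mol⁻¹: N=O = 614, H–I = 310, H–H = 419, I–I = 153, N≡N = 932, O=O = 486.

Reaction I:
  Bonds broken (reactants):
    H–H: 1 × 419 = 419
    I–I: 1 × 153 = 153
    Σ(broken) = 572 kJ
  Bonds formed (products):
    H–I: 2 × 310 = 620
    Σ(formed) = 620 kJ
  ΔH_I = 572 − 620 = −48 kJ
Reaction II:
  Bonds broken (reactants):
    N≡N: 1 × 932 = 932
    O=O: 1 × 486 = 486
    Σ(broken) = 1418 kJ
  Bonds formed (products):
    N=O: 2 × 614 = 1228
    Σ(formed) = 1228 kJ
  ΔH_II = 1418 − 1228 = +190 kJ
ΔH_I − ΔH_II = −238 kJ, so reaction I has the more negative ΔH; |ΔH_I − ΔH_II| = 238 kJ.

Reaction I, by 238 kJ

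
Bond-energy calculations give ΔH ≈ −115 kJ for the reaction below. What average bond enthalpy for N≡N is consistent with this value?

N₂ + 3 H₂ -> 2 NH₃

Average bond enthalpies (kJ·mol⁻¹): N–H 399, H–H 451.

Let D be the N≡N bond energy.
Σ(broken) = 3×451 + 1×D = 1353 + D
Σ(formed) = 6×399 = 2394
ΔH = Σ(broken) − Σ(formed) = (1353 + D) − (2394) = −1041 + D
Setting this equal to −115 kJ gives D = 926 kJ/mol.

D(N≡N) ≈ 926 kJ/mol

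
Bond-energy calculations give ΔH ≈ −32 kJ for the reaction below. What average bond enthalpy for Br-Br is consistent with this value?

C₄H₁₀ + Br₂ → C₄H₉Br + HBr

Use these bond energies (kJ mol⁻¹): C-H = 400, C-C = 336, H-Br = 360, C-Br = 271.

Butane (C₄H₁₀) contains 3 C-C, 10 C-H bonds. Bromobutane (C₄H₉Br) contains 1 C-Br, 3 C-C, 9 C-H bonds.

D(Br-Br) ≈ 199 kJ/mol

Let D be the Br-Br bond energy.
Σ(broken) = 1×D + 3×336 + 10×400 = 5008 + D
Σ(formed) = 1×271 + 3×336 + 9×400 + 1×360 = 5239
ΔH = Σ(broken) − Σ(formed) = (5008 + D) − (5239) = −231 + D
Setting this equal to −32 kJ gives D = 199 kJ/mol.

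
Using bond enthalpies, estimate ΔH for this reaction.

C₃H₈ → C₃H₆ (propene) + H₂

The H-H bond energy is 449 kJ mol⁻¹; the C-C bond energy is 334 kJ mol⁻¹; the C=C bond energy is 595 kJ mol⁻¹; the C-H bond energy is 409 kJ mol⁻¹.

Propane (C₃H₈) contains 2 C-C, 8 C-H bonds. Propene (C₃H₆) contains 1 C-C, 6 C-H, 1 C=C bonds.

ΔH ≈ +108 kJ

Bonds broken (reactants):
  C-C: 2 × 334 = 668
  C-H: 8 × 409 = 3272
  Σ(broken) = 3940 kJ
Bonds formed (products):
  C-C: 1 × 334 = 334
  C-H: 6 × 409 = 2454
  C=C: 1 × 595 = 595
  H-H: 1 × 449 = 449
  Σ(formed) = 3832 kJ
ΔH = Σ(broken) − Σ(formed) = 3940 − 3832 = +108 kJ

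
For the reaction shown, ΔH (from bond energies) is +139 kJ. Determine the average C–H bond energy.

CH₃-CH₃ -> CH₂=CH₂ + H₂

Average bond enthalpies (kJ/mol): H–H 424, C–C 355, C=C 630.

Let D be the C–H bond energy.
Σ(broken) = 1×355 + 6×D = 355 + 6D
Σ(formed) = 4×D + 1×630 + 1×424 = 1054 + 4D
ΔH = Σ(broken) − Σ(formed) = (355 + 6D) − (1054 + 4D) = −699 + 2D
Setting this equal to +139 kJ gives 2D = 838, so D = 419 kJ/mol.

D(C–H) ≈ 419 kJ/mol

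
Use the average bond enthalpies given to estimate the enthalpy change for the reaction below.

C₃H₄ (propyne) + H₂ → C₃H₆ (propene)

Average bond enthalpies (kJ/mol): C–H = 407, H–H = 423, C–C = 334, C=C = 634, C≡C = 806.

Bonds broken (reactants):
  C≡C: 1 × 806 = 806
  C–C: 1 × 334 = 334
  C–H: 4 × 407 = 1628
  H–H: 1 × 423 = 423
  Σ(broken) = 3191 kJ
Bonds formed (products):
  C–C: 1 × 334 = 334
  C–H: 6 × 407 = 2442
  C=C: 1 × 634 = 634
  Σ(formed) = 3410 kJ
ΔH = Σ(broken) − Σ(formed) = 3191 − 3410 = −219 kJ

ΔH ≈ −219 kJ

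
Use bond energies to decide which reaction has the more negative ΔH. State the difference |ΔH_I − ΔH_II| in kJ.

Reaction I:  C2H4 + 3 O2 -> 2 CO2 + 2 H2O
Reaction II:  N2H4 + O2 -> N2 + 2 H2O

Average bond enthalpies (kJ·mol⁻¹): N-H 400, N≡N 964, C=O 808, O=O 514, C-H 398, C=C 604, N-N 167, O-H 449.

Reaction I:
  Bonds broken (reactants):
    C-H: 4 × 398 = 1592
    C=C: 1 × 604 = 604
    O=O: 3 × 514 = 1542
    Σ(broken) = 3738 kJ
  Bonds formed (products):
    C=O: 4 × 808 = 3232
    O-H: 4 × 449 = 1796
    Σ(formed) = 5028 kJ
  ΔH_I = 3738 − 5028 = −1290 kJ
Reaction II:
  Bonds broken (reactants):
    N-H: 4 × 400 = 1600
    N-N: 1 × 167 = 167
    O=O: 1 × 514 = 514
    Σ(broken) = 2281 kJ
  Bonds formed (products):
    N≡N: 1 × 964 = 964
    O-H: 4 × 449 = 1796
    Σ(formed) = 2760 kJ
  ΔH_II = 2281 − 2760 = −479 kJ
ΔH_I − ΔH_II = −811 kJ, so reaction I has the more negative ΔH; |ΔH_I − ΔH_II| = 811 kJ.

Reaction I, by 811 kJ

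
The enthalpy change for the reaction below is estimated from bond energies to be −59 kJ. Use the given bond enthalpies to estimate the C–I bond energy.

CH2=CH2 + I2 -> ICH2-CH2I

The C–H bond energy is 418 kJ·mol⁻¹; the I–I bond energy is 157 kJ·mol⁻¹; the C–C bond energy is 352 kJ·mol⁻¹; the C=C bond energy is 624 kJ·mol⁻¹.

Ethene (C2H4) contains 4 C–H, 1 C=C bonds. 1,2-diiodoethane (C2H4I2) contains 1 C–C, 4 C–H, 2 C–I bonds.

D(C–I) ≈ 244 kJ/mol

Let D be the C–I bond energy.
Σ(broken) = 4×418 + 1×624 + 1×157 = 2453
Σ(formed) = 1×352 + 4×418 + 2×D = 2024 + 2D
ΔH = Σ(broken) − Σ(formed) = (2453) − (2024 + 2D) = +429 − 2D
Setting this equal to −59 kJ gives 2D = 488, so D = 244 kJ/mol.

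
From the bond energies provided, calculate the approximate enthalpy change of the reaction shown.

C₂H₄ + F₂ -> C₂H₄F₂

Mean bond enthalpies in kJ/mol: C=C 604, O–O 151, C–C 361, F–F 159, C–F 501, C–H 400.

Bonds broken (reactants):
  C–H: 4 × 400 = 1600
  C=C: 1 × 604 = 604
  F–F: 1 × 159 = 159
  Σ(broken) = 2363 kJ
Bonds formed (products):
  C–C: 1 × 361 = 361
  C–F: 2 × 501 = 1002
  C–H: 4 × 400 = 1600
  Σ(formed) = 2963 kJ
ΔH = Σ(broken) − Σ(formed) = 2363 − 2963 = −600 kJ

ΔH ≈ −600 kJ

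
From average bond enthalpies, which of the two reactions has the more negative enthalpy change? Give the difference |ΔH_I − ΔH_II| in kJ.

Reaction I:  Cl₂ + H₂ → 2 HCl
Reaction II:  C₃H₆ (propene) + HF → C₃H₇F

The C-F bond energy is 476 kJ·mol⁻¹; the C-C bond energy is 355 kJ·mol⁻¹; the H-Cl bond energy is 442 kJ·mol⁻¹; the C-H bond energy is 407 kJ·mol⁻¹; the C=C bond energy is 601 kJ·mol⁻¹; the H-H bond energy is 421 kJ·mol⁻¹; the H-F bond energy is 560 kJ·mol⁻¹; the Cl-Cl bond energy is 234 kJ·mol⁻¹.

Reaction I, by 152 kJ

Reaction I:
  Bonds broken (reactants):
    Cl-Cl: 1 × 234 = 234
    H-H: 1 × 421 = 421
    Σ(broken) = 655 kJ
  Bonds formed (products):
    H-Cl: 2 × 442 = 884
    Σ(formed) = 884 kJ
  ΔH_I = 655 − 884 = −229 kJ
Reaction II:
  Bonds broken (reactants):
    C-C: 1 × 355 = 355
    C-H: 6 × 407 = 2442
    C=C: 1 × 601 = 601
    H-F: 1 × 560 = 560
    Σ(broken) = 3958 kJ
  Bonds formed (products):
    C-C: 2 × 355 = 710
    C-F: 1 × 476 = 476
    C-H: 7 × 407 = 2849
    Σ(formed) = 4035 kJ
  ΔH_II = 3958 − 4035 = −77 kJ
ΔH_I − ΔH_II = −152 kJ, so reaction I has the more negative ΔH; |ΔH_I − ΔH_II| = 152 kJ.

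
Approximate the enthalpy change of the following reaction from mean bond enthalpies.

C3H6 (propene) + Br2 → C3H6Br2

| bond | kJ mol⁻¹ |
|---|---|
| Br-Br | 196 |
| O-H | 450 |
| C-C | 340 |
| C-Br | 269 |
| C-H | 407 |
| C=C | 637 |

Bonds broken (reactants):
  Br-Br: 1 × 196 = 196
  C-C: 1 × 340 = 340
  C-H: 6 × 407 = 2442
  C=C: 1 × 637 = 637
  Σ(broken) = 3615 kJ
Bonds formed (products):
  C-Br: 2 × 269 = 538
  C-C: 2 × 340 = 680
  C-H: 6 × 407 = 2442
  Σ(formed) = 3660 kJ
ΔH = Σ(broken) − Σ(formed) = 3615 − 3660 = −45 kJ

ΔH ≈ −45 kJ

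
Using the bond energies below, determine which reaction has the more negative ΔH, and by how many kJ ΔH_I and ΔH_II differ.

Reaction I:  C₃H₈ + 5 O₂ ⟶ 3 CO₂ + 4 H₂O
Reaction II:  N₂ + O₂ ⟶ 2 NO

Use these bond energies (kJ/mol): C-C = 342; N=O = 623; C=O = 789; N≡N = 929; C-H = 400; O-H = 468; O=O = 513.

Reaction I, by 2225 kJ

Reaction I:
  Bonds broken (reactants):
    C-C: 2 × 342 = 684
    C-H: 8 × 400 = 3200
    O=O: 5 × 513 = 2565
    Σ(broken) = 6449 kJ
  Bonds formed (products):
    C=O: 6 × 789 = 4734
    O-H: 8 × 468 = 3744
    Σ(formed) = 8478 kJ
  ΔH_I = 6449 − 8478 = −2029 kJ
Reaction II:
  Bonds broken (reactants):
    N≡N: 1 × 929 = 929
    O=O: 1 × 513 = 513
    Σ(broken) = 1442 kJ
  Bonds formed (products):
    N=O: 2 × 623 = 1246
    Σ(formed) = 1246 kJ
  ΔH_II = 1442 − 1246 = +196 kJ
ΔH_I − ΔH_II = −2225 kJ, so reaction I has the more negative ΔH; |ΔH_I − ΔH_II| = 2225 kJ.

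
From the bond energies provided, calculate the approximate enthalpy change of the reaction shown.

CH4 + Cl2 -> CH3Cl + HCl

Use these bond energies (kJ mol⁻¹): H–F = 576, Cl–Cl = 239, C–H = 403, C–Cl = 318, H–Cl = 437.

ΔH ≈ −113 kJ

Bonds broken (reactants):
  C–H: 4 × 403 = 1612
  Cl–Cl: 1 × 239 = 239
  Σ(broken) = 1851 kJ
Bonds formed (products):
  C–Cl: 1 × 318 = 318
  C–H: 3 × 403 = 1209
  H–Cl: 1 × 437 = 437
  Σ(formed) = 1964 kJ
ΔH = Σ(broken) − Σ(formed) = 1851 − 1964 = −113 kJ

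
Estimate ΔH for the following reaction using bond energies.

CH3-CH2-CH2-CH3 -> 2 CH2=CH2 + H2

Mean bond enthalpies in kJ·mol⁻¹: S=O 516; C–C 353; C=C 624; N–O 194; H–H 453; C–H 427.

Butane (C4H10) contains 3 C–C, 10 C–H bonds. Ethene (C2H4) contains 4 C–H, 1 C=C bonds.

Bonds broken (reactants):
  C–C: 3 × 353 = 1059
  C–H: 10 × 427 = 4270
  Σ(broken) = 5329 kJ
Bonds formed (products):
  C–H: 8 × 427 = 3416
  C=C: 2 × 624 = 1248
  H–H: 1 × 453 = 453
  Σ(formed) = 5117 kJ
ΔH = Σ(broken) − Σ(formed) = 5329 − 5117 = +212 kJ

ΔH ≈ +212 kJ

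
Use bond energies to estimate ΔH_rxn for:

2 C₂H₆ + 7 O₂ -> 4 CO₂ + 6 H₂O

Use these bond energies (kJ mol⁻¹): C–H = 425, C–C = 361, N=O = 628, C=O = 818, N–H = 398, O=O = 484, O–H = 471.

ΔH ≈ −2986 kJ

Bonds broken (reactants):
  C–C: 2 × 361 = 722
  C–H: 12 × 425 = 5100
  O=O: 7 × 484 = 3388
  Σ(broken) = 9210 kJ
Bonds formed (products):
  C=O: 8 × 818 = 6544
  O–H: 12 × 471 = 5652
  Σ(formed) = 12196 kJ
ΔH = Σ(broken) − Σ(formed) = 9210 − 12196 = −2986 kJ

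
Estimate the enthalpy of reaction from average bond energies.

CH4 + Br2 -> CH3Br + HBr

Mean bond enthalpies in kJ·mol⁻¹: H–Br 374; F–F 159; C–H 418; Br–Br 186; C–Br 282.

Bonds broken (reactants):
  Br–Br: 1 × 186 = 186
  C–H: 4 × 418 = 1672
  Σ(broken) = 1858 kJ
Bonds formed (products):
  C–Br: 1 × 282 = 282
  C–H: 3 × 418 = 1254
  H–Br: 1 × 374 = 374
  Σ(formed) = 1910 kJ
ΔH = Σ(broken) − Σ(formed) = 1858 − 1910 = −52 kJ

ΔH ≈ −52 kJ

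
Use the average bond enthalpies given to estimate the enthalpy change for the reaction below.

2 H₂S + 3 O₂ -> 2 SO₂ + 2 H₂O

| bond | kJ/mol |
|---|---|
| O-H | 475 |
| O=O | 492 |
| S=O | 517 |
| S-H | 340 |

ΔH ≈ −1132 kJ

Bonds broken (reactants):
  O=O: 3 × 492 = 1476
  S-H: 4 × 340 = 1360
  Σ(broken) = 2836 kJ
Bonds formed (products):
  O-H: 4 × 475 = 1900
  S=O: 4 × 517 = 2068
  Σ(formed) = 3968 kJ
ΔH = Σ(broken) − Σ(formed) = 2836 − 3968 = −1132 kJ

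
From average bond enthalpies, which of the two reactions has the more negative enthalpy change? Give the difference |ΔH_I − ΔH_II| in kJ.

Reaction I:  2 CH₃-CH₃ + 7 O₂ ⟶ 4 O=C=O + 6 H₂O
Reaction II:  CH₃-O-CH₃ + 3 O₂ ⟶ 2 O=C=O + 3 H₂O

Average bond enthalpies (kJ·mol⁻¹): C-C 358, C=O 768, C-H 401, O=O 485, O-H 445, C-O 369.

Reaction I, by 1418 kJ

Reaction I:
  Bonds broken (reactants):
    C-C: 2 × 358 = 716
    C-H: 12 × 401 = 4812
    O=O: 7 × 485 = 3395
    Σ(broken) = 8923 kJ
  Bonds formed (products):
    C=O: 8 × 768 = 6144
    O-H: 12 × 445 = 5340
    Σ(formed) = 11484 kJ
  ΔH_I = 8923 − 11484 = −2561 kJ
Reaction II:
  Bonds broken (reactants):
    C-H: 6 × 401 = 2406
    C-O: 2 × 369 = 738
    O=O: 3 × 485 = 1455
    Σ(broken) = 4599 kJ
  Bonds formed (products):
    C=O: 4 × 768 = 3072
    O-H: 6 × 445 = 2670
    Σ(formed) = 5742 kJ
  ΔH_II = 4599 − 5742 = −1143 kJ
ΔH_I − ΔH_II = −1418 kJ, so reaction I has the more negative ΔH; |ΔH_I − ΔH_II| = 1418 kJ.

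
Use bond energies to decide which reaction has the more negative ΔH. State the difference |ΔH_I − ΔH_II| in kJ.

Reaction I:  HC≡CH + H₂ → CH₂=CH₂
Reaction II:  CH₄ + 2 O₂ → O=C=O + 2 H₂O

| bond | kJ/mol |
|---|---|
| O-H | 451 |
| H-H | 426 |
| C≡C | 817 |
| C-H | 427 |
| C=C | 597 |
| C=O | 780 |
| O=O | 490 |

Reaction I:
  Bonds broken (reactants):
    C≡C: 1 × 817 = 817
    C-H: 2 × 427 = 854
    H-H: 1 × 426 = 426
    Σ(broken) = 2097 kJ
  Bonds formed (products):
    C-H: 4 × 427 = 1708
    C=C: 1 × 597 = 597
    Σ(formed) = 2305 kJ
  ΔH_I = 2097 − 2305 = −208 kJ
Reaction II:
  Bonds broken (reactants):
    C-H: 4 × 427 = 1708
    O=O: 2 × 490 = 980
    Σ(broken) = 2688 kJ
  Bonds formed (products):
    C=O: 2 × 780 = 1560
    O-H: 4 × 451 = 1804
    Σ(formed) = 3364 kJ
  ΔH_II = 2688 − 3364 = −676 kJ
ΔH_I − ΔH_II = +468 kJ, so reaction II has the more negative ΔH; |ΔH_I − ΔH_II| = 468 kJ.

Reaction II, by 468 kJ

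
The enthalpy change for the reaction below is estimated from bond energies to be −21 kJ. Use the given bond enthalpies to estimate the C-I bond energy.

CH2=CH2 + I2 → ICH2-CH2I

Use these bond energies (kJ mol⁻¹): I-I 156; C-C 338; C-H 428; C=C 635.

Let D be the C-I bond energy.
Σ(broken) = 4×428 + 1×635 + 1×156 = 2503
Σ(formed) = 1×338 + 4×428 + 2×D = 2050 + 2D
ΔH = Σ(broken) − Σ(formed) = (2503) − (2050 + 2D) = +453 − 2D
Setting this equal to −21 kJ gives 2D = 474, so D = 237 kJ/mol.

D(C-I) ≈ 237 kJ/mol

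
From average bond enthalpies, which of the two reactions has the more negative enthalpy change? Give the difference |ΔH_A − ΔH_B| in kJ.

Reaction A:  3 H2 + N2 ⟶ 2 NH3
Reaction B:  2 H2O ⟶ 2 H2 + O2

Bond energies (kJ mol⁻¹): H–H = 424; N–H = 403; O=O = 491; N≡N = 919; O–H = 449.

Reaction A:
  Bonds broken (reactants):
    H–H: 3 × 424 = 1272
    N≡N: 1 × 919 = 919
    Σ(broken) = 2191 kJ
  Bonds formed (products):
    N–H: 6 × 403 = 2418
    Σ(formed) = 2418 kJ
  ΔH_A = 2191 − 2418 = −227 kJ
Reaction B:
  Bonds broken (reactants):
    O–H: 4 × 449 = 1796
    Σ(broken) = 1796 kJ
  Bonds formed (products):
    H–H: 2 × 424 = 848
    O=O: 1 × 491 = 491
    Σ(formed) = 1339 kJ
  ΔH_B = 1796 − 1339 = +457 kJ
ΔH_A − ΔH_B = −684 kJ, so reaction A has the more negative ΔH; |ΔH_A − ΔH_B| = 684 kJ.

Reaction A, by 684 kJ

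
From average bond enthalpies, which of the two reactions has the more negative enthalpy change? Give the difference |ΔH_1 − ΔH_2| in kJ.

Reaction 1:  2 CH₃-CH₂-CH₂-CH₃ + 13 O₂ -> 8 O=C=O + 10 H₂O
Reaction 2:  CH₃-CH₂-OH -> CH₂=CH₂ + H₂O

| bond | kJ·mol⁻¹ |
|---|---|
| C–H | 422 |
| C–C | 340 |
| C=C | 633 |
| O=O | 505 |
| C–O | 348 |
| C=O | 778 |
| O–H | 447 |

Reaction 1, by 4373 kJ

Reaction 1:
  Bonds broken (reactants):
    C–C: 6 × 340 = 2040
    C–H: 20 × 422 = 8440
    O=O: 13 × 505 = 6565
    Σ(broken) = 17045 kJ
  Bonds formed (products):
    C=O: 16 × 778 = 12448
    O–H: 20 × 447 = 8940
    Σ(formed) = 21388 kJ
  ΔH_1 = 17045 − 21388 = −4343 kJ
Reaction 2:
  Bonds broken (reactants):
    C–C: 1 × 340 = 340
    C–H: 5 × 422 = 2110
    C–O: 1 × 348 = 348
    O–H: 1 × 447 = 447
    Σ(broken) = 3245 kJ
  Bonds formed (products):
    C–H: 4 × 422 = 1688
    C=C: 1 × 633 = 633
    O–H: 2 × 447 = 894
    Σ(formed) = 3215 kJ
  ΔH_2 = 3245 − 3215 = +30 kJ
ΔH_1 − ΔH_2 = −4373 kJ, so reaction 1 has the more negative ΔH; |ΔH_1 − ΔH_2| = 4373 kJ.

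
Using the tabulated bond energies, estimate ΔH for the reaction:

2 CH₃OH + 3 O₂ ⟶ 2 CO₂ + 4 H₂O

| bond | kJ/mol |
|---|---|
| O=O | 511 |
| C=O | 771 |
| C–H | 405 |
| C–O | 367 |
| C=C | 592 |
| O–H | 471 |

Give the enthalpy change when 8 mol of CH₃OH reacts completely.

ΔH = −4852 kJ

Bonds broken (reactants):
  C–H: 6 × 405 = 2430
  C–O: 2 × 367 = 734
  O–H: 2 × 471 = 942
  O=O: 3 × 511 = 1533
  Σ(broken) = 5639 kJ
Bonds formed (products):
  C=O: 4 × 771 = 3084
  O–H: 8 × 471 = 3768
  Σ(formed) = 6852 kJ
ΔH = Σ(broken) − Σ(formed) = 5639 − 6852 = −1213 kJ
For 4× the reaction as written: 4 × (−1213) = −4852 kJ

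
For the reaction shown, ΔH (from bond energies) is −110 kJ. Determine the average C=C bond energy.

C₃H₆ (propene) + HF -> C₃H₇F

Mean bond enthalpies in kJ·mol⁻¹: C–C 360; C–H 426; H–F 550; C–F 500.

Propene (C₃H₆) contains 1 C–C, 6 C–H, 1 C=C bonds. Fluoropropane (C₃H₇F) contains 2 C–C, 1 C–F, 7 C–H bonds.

Let D be the C=C bond energy.
Σ(broken) = 1×360 + 6×426 + 1×D + 1×550 = 3466 + D
Σ(formed) = 2×360 + 1×500 + 7×426 = 4202
ΔH = Σ(broken) − Σ(formed) = (3466 + D) − (4202) = −736 + D
Setting this equal to −110 kJ gives D = 626 kJ/mol.

D(C=C) ≈ 626 kJ/mol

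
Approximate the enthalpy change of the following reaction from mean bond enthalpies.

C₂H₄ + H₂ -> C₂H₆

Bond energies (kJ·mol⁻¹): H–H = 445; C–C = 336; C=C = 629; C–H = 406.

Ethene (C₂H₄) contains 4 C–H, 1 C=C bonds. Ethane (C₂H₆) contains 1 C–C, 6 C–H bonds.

Bonds broken (reactants):
  C–H: 4 × 406 = 1624
  C=C: 1 × 629 = 629
  H–H: 1 × 445 = 445
  Σ(broken) = 2698 kJ
Bonds formed (products):
  C–C: 1 × 336 = 336
  C–H: 6 × 406 = 2436
  Σ(formed) = 2772 kJ
ΔH = Σ(broken) − Σ(formed) = 2698 − 2772 = −74 kJ

ΔH ≈ −74 kJ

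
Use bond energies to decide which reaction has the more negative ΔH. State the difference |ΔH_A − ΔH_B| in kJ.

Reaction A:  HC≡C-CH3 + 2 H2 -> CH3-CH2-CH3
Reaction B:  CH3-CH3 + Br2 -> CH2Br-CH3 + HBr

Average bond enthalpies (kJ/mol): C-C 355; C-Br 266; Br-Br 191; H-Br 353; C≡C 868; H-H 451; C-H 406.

Reaction A, by 187 kJ

Reaction A:
  Bonds broken (reactants):
    C≡C: 1 × 868 = 868
    C-C: 1 × 355 = 355
    C-H: 4 × 406 = 1624
    H-H: 2 × 451 = 902
    Σ(broken) = 3749 kJ
  Bonds formed (products):
    C-C: 2 × 355 = 710
    C-H: 8 × 406 = 3248
    Σ(formed) = 3958 kJ
  ΔH_A = 3749 − 3958 = −209 kJ
Reaction B:
  Bonds broken (reactants):
    Br-Br: 1 × 191 = 191
    C-C: 1 × 355 = 355
    C-H: 6 × 406 = 2436
    Σ(broken) = 2982 kJ
  Bonds formed (products):
    C-Br: 1 × 266 = 266
    C-C: 1 × 355 = 355
    C-H: 5 × 406 = 2030
    H-Br: 1 × 353 = 353
    Σ(formed) = 3004 kJ
  ΔH_B = 2982 − 3004 = −22 kJ
ΔH_A − ΔH_B = −187 kJ, so reaction A has the more negative ΔH; |ΔH_A − ΔH_B| = 187 kJ.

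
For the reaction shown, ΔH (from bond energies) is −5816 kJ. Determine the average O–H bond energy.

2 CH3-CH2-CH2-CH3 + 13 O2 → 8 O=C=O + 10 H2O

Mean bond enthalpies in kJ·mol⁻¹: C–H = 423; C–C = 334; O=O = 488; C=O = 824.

Let D be the O–H bond energy.
Σ(broken) = 6×334 + 20×423 + 13×488 = 16808
Σ(formed) = 16×824 + 20×D = 13184 + 20D
ΔH = Σ(broken) − Σ(formed) = (16808) − (13184 + 20D) = +3624 − 20D
Setting this equal to −5816 kJ gives 20D = 9440, so D = 472 kJ/mol.

D(O–H) ≈ 472 kJ/mol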